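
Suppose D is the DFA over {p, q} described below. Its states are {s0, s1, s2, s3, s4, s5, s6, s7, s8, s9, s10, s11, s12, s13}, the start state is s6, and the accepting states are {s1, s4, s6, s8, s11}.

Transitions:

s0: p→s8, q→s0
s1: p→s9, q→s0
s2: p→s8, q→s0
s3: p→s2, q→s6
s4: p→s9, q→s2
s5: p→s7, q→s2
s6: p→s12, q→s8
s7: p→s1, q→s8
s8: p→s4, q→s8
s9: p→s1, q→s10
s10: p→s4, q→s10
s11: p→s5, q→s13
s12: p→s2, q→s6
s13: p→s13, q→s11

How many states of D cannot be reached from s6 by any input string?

No path from s6 leads to s3, s5, s7, s11, s13; the other 9 states are all reachable.

5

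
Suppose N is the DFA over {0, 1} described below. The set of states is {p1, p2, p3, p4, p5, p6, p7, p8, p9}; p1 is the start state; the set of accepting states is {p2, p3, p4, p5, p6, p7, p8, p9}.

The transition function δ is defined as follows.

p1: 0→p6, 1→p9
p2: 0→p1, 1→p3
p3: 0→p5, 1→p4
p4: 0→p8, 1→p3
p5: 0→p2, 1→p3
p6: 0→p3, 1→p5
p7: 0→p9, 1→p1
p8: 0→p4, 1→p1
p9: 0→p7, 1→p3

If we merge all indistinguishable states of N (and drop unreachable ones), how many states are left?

7

All states are reachable from the start state.
Initial partition by acceptance: {p2,p3,p4,p5,p6,p7,p8,p9} | {p1}.
Split {p2,p3,p4,p5,p6,p7,p8,p9} by δ(·,0) → {p3,p4,p5,p6,p7,p8,p9} and {p2}.
Split {p3,p4,p5,p6,p7,p8,p9} by δ(·,0) → {p3,p4,p6,p7,p8,p9} and {p5}.
On input 0, block {p3,p4,p6,p7,p8,p9} splits into {p4,p6,p7,p8,p9} and {p3}.
On input 0, block {p4,p6,p7,p8,p9} splits into {p4,p7,p8,p9} and {p6}.
Refine {p4,p7,p8,p9} on symbol 1: members go to different blocks, giving {p4,p9} and {p7,p8}.
No further refinement is possible. Final partition (7 blocks): {p4,p9} | {p1} | {p2} | {p5} | {p3} | {p6} | {p7,p8}.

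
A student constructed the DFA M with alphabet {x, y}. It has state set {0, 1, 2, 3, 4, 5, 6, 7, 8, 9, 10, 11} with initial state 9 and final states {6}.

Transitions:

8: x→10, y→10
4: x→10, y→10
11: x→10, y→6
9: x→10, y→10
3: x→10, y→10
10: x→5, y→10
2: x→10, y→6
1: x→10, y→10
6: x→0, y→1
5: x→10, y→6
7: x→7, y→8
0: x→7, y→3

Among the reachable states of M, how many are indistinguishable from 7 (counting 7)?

2

Reachable states from the start: {0,1,3,5,6,7,8,9,10}. Unreachable: {2,4,11} — drop them.
Start with accepting vs non-accepting: {6} | {0,1,3,5,7,8,9,10}.
Refine {0,1,3,5,7,8,9,10} on symbol y: members go to different blocks, giving {0,1,3,7,8,9,10} and {5}.
Refine {0,1,3,7,8,9,10} on symbol x: members go to different blocks, giving {0,1,3,7,8,9} and {10}.
Refine {0,1,3,7,8,9} on symbol x: members go to different blocks, giving {1,3,8,9} and {0,7}.
Stable partition: {6} | {1,3,8,9} | {5} | {10} | {0,7} — 5 equivalence classes.
State 7 belongs to the block {0,7}, which has 2 states.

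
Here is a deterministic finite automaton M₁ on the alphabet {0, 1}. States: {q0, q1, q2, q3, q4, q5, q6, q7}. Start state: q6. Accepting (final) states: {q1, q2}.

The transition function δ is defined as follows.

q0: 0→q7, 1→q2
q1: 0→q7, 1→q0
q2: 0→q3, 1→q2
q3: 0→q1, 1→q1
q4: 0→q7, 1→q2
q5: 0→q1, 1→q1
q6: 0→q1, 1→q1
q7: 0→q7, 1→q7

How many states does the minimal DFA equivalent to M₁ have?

5

States {q4,q5} cannot be reached from the start state, so discard them.
Initial partition by acceptance: {q1,q2} | {q0,q3,q6,q7}.
Split {q1,q2} by δ(·,1) → {q1} and {q2}.
Split {q0,q3,q6,q7} by δ(·,0) → {q0,q7} and {q3,q6}.
On input 1, block {q0,q7} splits into {q0} and {q7}.
Stable partition: {q1} | {q0} | {q2} | {q3,q6} | {q7} — 5 equivalence classes.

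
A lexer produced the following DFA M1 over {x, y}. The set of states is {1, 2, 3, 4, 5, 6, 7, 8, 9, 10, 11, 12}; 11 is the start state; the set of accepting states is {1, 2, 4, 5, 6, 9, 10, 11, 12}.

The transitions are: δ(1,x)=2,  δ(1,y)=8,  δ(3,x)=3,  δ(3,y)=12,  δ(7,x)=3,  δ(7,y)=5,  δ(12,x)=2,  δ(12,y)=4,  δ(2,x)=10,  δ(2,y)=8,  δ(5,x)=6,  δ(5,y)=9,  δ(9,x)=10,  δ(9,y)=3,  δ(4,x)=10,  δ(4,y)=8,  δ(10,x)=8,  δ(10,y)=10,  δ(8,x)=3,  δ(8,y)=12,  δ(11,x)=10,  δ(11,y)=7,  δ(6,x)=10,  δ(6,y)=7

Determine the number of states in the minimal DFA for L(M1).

4

States {1} cannot be reached from the start state, so discard them.
Initial partition by acceptance: {2,4,5,6,9,10,11,12} | {3,7,8}.
On input x, block {2,4,5,6,9,10,11,12} splits into {2,4,5,6,9,11,12} and {10}.
Refine {2,4,5,6,9,11,12} on symbol x: members go to different blocks, giving {2,4,6,9,11} and {5,12}.
The partition is now stable with 4 blocks: {2,4,6,9,11} | {3,7,8} | {10} | {5,12}.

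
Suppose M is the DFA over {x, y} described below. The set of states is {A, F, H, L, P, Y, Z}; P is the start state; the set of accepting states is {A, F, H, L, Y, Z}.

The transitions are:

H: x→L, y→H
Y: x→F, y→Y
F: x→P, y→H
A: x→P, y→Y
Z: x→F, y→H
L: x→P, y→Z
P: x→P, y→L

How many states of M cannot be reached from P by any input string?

Starting at P and following transitions, the reachable set is {F, H, L, P, Z}. That leaves A, Y unreachable — 2 in total.

2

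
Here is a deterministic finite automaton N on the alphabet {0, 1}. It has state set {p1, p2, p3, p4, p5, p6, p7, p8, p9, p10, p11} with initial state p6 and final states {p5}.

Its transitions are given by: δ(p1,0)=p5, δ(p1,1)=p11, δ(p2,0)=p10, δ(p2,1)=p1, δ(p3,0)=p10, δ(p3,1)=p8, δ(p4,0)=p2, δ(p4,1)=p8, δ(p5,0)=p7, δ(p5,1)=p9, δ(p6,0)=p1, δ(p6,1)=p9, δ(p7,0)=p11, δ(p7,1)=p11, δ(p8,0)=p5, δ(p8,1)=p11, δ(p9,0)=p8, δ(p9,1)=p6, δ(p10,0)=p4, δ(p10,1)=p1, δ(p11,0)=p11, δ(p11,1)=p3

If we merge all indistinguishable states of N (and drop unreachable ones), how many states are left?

6

All states are reachable from the start state.
P0 = {p5} | {p1,p2,p3,p4,p6,p7,p8,p9,p10,p11}.
Split {p1,p2,p3,p4,p6,p7,p8,p9,p10,p11} by δ(·,0) → {p2,p3,p4,p6,p7,p9,p10,p11} and {p1,p8}.
Split {p2,p3,p4,p6,p7,p9,p10,p11} by δ(·,0) → {p2,p3,p4,p7,p10,p11} and {p6,p9}.
On input 1, block {p2,p3,p4,p7,p10,p11} splits into {p2,p3,p4,p10} and {p7,p11}.
On input 1, block {p7,p11} splits into {p7} and {p11}.
No further refinement is possible. Final partition (6 blocks): {p5} | {p2,p3,p4,p10} | {p1,p8} | {p6,p9} | {p7} | {p11}.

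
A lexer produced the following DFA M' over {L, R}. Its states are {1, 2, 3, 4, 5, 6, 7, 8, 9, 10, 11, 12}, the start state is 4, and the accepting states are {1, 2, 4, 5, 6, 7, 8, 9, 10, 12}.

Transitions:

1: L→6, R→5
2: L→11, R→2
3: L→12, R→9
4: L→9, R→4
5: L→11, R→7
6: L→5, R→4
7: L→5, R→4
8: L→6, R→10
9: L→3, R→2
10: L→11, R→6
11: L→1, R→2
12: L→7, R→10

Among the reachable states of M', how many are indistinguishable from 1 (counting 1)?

2

States {8} cannot be reached from the start state, so discard them.
P0 = {1,2,4,5,6,7,9,10,12} | {3,11}.
On input L, block {1,2,4,5,6,7,9,10,12} splits into {1,4,6,7,12} and {2,5,9,10}.
On input L, block {1,4,6,7,12} splits into {4,6,7} and {1,12}.
Split {2,5,9,10} by δ(·,R) → {2,9} and {5,10}.
On input L, block {4,6,7} splits into {6,7} and {4}.
Stable partition: {6,7} | {3,11} | {2,9} | {1,12} | {5,10} | {4} — 6 equivalence classes.
State 1 belongs to the block {1,12}, which has 2 states.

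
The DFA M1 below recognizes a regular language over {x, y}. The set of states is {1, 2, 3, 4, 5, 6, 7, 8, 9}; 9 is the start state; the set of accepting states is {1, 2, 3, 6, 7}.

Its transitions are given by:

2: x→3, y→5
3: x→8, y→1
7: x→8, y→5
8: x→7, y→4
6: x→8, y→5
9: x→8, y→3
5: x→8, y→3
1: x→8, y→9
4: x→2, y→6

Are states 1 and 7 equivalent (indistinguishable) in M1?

Yes

Initial partition by acceptance: {1,2,3,6,7} | {4,5,8,9}.
Refine {1,2,3,6,7} on symbol x: members go to different blocks, giving {1,3,6,7} and {2}.
Refine {1,3,6,7} on symbol y: members go to different blocks, giving {1,6,7} and {3}.
On input x, block {4,5,8,9} splits into {5,9} and {4} and {8}.
The partition is now stable with 6 blocks: {1,6,7} | {5,9} | {2} | {3} | {4} | {8}.
1 and 7 lie in the same block of the stable partition, so they are equivalent — no string distinguishes them.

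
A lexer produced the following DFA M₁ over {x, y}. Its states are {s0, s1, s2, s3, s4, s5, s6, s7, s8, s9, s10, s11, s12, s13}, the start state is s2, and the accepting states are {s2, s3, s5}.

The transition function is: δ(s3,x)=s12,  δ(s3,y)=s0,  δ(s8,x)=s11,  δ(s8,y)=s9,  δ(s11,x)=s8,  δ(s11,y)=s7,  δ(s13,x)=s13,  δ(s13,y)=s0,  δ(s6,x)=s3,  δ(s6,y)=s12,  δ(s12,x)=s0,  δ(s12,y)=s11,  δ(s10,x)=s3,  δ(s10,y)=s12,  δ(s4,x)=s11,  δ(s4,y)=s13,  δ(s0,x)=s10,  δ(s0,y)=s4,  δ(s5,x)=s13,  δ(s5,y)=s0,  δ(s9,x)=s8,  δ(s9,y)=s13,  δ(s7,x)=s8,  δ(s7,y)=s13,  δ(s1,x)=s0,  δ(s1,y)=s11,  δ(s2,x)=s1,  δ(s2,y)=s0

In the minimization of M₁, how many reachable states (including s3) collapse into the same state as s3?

2

Reachable states from the start: {s0,s1,s2,s3,s4,s7,s8,s9,s10,s11,s12,s13}. Unreachable: {s5,s6} — drop them.
Start with accepting vs non-accepting: {s2,s3} | {s0,s1,s4,s7,s8,s9,s10,s11,s12,s13}.
Refine {s0,s1,s4,s7,s8,s9,s10,s11,s12,s13} on symbol x: members go to different blocks, giving {s0,s1,s4,s7,s8,s9,s11,s12,s13} and {s10}.
Refine {s0,s1,s4,s7,s8,s9,s11,s12,s13} on symbol x: members go to different blocks, giving {s1,s4,s7,s8,s9,s11,s12,s13} and {s0}.
On input x, block {s1,s4,s7,s8,s9,s11,s12,s13} splits into {s4,s7,s8,s9,s11,s13} and {s1,s12}.
Refine {s4,s7,s8,s9,s11,s13} on symbol y: members go to different blocks, giving {s4,s7,s8,s9,s11} and {s13}.
Refine {s4,s7,s8,s9,s11} on symbol y: members go to different blocks, giving {s4,s7,s9} and {s8,s11}.
No further refinement is possible. Final partition (7 blocks): {s2,s3} | {s4,s7,s9} | {s10} | {s0} | {s1,s12} | {s13} | {s8,s11}.
The equivalence class containing s3 is {s2,s3}, of size 2.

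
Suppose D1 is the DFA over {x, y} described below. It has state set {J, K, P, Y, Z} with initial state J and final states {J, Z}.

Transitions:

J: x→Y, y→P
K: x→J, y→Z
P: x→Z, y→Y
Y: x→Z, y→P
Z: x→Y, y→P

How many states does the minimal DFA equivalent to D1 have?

2

States {K} cannot be reached from the start state, so discard them.
Initial partition by acceptance: {J,Z} | {P,Y}.
No further refinement is possible. Final partition (2 blocks): {J,Z} | {P,Y}.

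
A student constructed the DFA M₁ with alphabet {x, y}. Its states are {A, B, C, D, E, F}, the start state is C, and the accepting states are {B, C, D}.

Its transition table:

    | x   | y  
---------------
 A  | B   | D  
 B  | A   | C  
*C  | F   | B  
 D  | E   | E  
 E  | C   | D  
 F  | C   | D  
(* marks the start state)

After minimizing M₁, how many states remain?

All states are reachable from the start state.
Start with accepting vs non-accepting: {B,C,D} | {A,E,F}.
On input y, block {B,C,D} splits into {B,C} and {D}.
No further refinement is possible. Final partition (3 blocks): {B,C} | {A,E,F} | {D}.

3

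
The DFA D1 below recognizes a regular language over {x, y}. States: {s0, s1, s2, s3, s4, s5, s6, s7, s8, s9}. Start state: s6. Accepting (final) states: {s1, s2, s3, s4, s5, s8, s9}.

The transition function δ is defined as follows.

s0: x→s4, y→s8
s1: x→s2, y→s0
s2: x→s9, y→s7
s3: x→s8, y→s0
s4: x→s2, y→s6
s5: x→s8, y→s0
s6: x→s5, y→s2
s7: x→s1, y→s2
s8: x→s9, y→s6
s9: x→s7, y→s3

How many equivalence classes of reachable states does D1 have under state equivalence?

4

P0 = {s1,s2,s3,s4,s5,s8,s9} | {s0,s6,s7}.
On input x, block {s1,s2,s3,s4,s5,s8,s9} splits into {s1,s2,s3,s4,s5,s8} and {s9}.
Refine {s1,s2,s3,s4,s5,s8} on symbol x: members go to different blocks, giving {s1,s3,s4,s5} and {s2,s8}.
No further refinement is possible. Final partition (4 blocks): {s1,s3,s4,s5} | {s0,s6,s7} | {s9} | {s2,s8}.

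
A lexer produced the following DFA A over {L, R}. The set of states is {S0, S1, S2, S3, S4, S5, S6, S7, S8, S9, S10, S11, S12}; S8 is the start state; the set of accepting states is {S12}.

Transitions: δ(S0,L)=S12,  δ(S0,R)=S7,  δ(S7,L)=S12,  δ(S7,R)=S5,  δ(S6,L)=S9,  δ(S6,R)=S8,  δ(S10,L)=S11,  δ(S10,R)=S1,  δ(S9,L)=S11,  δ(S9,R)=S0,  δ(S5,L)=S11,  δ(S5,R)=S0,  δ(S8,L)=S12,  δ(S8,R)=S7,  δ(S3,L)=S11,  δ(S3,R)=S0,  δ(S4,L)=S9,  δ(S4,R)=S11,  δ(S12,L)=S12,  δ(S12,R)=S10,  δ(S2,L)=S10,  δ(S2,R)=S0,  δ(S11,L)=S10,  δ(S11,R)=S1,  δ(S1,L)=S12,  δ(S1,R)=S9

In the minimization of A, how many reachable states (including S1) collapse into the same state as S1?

First remove the unreachable states {S2,S3,S4,S6}; 9 states remain.
Start with accepting vs non-accepting: {S12} | {S0,S1,S5,S7,S8,S9,S10,S11}.
On input L, block {S0,S1,S5,S7,S8,S9,S10,S11} splits into {S0,S1,S7,S8} and {S5,S9,S10,S11}.
On input R, block {S0,S1,S7,S8} splits into {S0,S8} and {S1,S7}.
Split {S5,S9,S10,S11} by δ(·,R) → {S5,S9} and {S10,S11}.
Stable partition: {S12} | {S0,S8} | {S5,S9} | {S1,S7} | {S10,S11} — 5 equivalence classes.
State S1 belongs to the block {S1,S7}, which has 2 states.

2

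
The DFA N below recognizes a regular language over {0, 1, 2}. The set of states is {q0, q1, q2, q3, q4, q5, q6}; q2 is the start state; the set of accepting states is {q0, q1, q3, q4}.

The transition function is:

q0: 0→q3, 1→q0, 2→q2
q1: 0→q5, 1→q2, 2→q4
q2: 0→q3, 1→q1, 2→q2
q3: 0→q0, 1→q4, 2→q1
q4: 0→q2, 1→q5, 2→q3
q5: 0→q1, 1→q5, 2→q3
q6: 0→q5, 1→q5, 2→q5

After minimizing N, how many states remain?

Reachable states from the start: {q0,q1,q2,q3,q4,q5}. Unreachable: {q6} — drop them.
P0 = {q0,q1,q3,q4} | {q2,q5}.
Refine {q0,q1,q3,q4} on symbol 0: members go to different blocks, giving {q0,q3} and {q1,q4}.
Split {q0,q3} by δ(·,1) → {q0} and {q3}.
Refine {q2,q5} on symbol 0: members go to different blocks, giving {q2} and {q5}.
Refine {q1,q4} on symbol 0: members go to different blocks, giving {q1} and {q4}.
Stable partition: {q0} | {q2} | {q1} | {q3} | {q5} | {q4} — 6 equivalence classes.

6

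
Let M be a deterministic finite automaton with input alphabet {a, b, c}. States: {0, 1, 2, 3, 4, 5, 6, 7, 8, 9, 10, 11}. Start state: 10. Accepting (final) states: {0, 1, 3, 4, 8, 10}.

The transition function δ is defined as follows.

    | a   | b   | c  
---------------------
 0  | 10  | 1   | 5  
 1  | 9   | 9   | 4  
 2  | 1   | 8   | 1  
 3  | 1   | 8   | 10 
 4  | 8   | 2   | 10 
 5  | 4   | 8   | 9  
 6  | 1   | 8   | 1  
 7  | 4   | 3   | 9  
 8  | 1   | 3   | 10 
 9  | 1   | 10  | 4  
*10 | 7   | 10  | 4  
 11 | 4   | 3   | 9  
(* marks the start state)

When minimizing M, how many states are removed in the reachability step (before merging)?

4

BFS from 10 reaches {1, 2, 3, 4, 7, 8, 9, 10}; the 4 state(s) 0, 5, 6, 11 are never visited.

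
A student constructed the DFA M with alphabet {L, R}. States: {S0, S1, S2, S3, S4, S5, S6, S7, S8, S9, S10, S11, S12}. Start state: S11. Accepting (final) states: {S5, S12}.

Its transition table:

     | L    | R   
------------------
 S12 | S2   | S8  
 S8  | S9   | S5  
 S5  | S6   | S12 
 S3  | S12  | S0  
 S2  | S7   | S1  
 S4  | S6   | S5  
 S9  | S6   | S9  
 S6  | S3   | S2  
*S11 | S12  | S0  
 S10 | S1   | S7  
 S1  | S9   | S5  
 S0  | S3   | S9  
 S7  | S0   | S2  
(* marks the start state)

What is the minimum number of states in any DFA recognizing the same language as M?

First remove the unreachable states {S4,S10}; 11 states remain.
Initial partition by acceptance: {S5,S12} | {S0,S1,S2,S3,S6,S7,S8,S9,S11}.
Refine {S5,S12} on symbol R: members go to different blocks, giving {S5} and {S12}.
On input L, block {S0,S1,S2,S3,S6,S7,S8,S9,S11} splits into {S0,S1,S2,S6,S7,S8,S9} and {S3,S11}.
Refine {S0,S1,S2,S6,S7,S8,S9} on symbol L: members go to different blocks, giving {S1,S2,S7,S8,S9} and {S0,S6}.
Refine {S1,S2,S7,S8,S9} on symbol L: members go to different blocks, giving {S1,S2,S8} and {S7,S9}.
Refine {S1,S2,S8} on symbol R: members go to different blocks, giving {S1,S8} and {S2}.
Split {S0,S6} by δ(·,R) → {S0} and {S6}.
On input L, block {S7,S9} splits into {S7} and {S9}.
Stable partition: {S5} | {S1,S8} | {S12} | {S3,S11} | {S0} | {S7} | {S2} | {S6} | {S9} — 9 equivalence classes.

9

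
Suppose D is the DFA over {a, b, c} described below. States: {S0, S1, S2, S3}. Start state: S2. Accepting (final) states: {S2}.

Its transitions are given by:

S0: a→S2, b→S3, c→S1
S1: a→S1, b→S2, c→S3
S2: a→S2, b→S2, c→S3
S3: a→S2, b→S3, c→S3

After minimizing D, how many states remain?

States {S0,S1} cannot be reached from the start state, so discard them.
P0 = {S2} | {S3}.
No further refinement is possible. Final partition (2 blocks): {S2} | {S3}.

2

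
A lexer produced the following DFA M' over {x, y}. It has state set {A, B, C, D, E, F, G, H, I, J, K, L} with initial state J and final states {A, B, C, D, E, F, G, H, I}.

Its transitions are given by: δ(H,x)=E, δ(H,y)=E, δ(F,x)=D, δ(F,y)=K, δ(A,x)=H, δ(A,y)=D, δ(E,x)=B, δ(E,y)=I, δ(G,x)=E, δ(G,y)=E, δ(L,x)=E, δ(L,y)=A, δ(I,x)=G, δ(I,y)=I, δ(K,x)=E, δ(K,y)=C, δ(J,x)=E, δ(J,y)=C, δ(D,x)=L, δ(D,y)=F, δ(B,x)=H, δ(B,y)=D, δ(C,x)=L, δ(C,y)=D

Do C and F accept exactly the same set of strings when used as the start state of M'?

No

Initial partition by acceptance: {A,B,C,D,E,F,G,H,I} | {J,K,L}.
On input x, block {A,B,C,D,E,F,G,H,I} splits into {A,B,E,F,G,H,I} and {C,D}.
Split {A,B,E,F,G,H,I} by δ(·,x) → {A,B,E,G,H,I} and {F}.
Split {A,B,E,G,H,I} by δ(·,y) → {E,G,H,I} and {A,B}.
On input x, block {E,G,H,I} splits into {G,H,I} and {E}.
Refine {G,H,I} on symbol x: members go to different blocks, giving {G,H} and {I}.
Split {J,K,L} by δ(·,y) → {J,K} and {L}.
Split {C,D} by δ(·,y) → {C} and {D}.
No further refinement is possible. Final partition (9 blocks): {G,H} | {J,K} | {C} | {F} | {A,B} | {E} | {I} | {L} | {D}.
C and F end up in different blocks, so they are distinguishable. For instance, the string 'x' is accepted from only F.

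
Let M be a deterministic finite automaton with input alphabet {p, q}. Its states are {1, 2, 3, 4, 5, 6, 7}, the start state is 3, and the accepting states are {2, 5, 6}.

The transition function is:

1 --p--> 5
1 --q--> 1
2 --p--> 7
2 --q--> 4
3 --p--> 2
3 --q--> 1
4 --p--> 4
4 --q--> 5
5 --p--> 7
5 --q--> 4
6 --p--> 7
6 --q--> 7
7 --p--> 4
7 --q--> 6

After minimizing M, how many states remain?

3

All states are reachable from the start state.
Start with accepting vs non-accepting: {2,5,6} | {1,3,4,7}.
Refine {1,3,4,7} on symbol p: members go to different blocks, giving {1,3} and {4,7}.
No further refinement is possible. Final partition (3 blocks): {2,5,6} | {1,3} | {4,7}.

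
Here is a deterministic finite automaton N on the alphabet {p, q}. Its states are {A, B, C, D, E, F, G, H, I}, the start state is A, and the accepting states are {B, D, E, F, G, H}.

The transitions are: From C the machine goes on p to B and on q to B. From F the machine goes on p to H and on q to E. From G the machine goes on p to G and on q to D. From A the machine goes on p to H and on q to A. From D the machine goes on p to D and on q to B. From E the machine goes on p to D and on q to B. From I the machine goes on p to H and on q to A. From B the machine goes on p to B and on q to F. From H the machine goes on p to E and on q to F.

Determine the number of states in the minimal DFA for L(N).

2

Reachable states from the start: {A,B,D,E,F,H}. Unreachable: {C,G,I} — drop them.
P0 = {B,D,E,F,H} | {A}.
No further refinement is possible. Final partition (2 blocks): {B,D,E,F,H} | {A}.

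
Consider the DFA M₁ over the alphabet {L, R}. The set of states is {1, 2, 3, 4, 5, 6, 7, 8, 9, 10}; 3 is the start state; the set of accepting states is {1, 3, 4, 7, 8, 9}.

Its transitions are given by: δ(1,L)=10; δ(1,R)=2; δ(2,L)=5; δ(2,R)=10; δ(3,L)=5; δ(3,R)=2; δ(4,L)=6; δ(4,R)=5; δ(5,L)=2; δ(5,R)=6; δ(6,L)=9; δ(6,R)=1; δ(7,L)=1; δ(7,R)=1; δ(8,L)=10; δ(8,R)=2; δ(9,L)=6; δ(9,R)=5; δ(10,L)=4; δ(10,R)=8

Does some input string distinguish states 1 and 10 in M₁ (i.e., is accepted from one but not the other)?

States {7} cannot be reached from the start state, so discard them.
Initial partition by acceptance: {1,3,4,8,9} | {2,5,6,10}.
On input L, block {2,5,6,10} splits into {2,5} and {6,10}.
Refine {1,3,4,8,9} on symbol L: members go to different blocks, giving {1,4,8,9} and {3}.
The partition is now stable with 4 blocks: {1,4,8,9} | {2,5} | {6,10} | {3}.
1 and 10 end up in different blocks, so they are distinguishable. For instance, the string 'ε' is accepted from only 1.

Yes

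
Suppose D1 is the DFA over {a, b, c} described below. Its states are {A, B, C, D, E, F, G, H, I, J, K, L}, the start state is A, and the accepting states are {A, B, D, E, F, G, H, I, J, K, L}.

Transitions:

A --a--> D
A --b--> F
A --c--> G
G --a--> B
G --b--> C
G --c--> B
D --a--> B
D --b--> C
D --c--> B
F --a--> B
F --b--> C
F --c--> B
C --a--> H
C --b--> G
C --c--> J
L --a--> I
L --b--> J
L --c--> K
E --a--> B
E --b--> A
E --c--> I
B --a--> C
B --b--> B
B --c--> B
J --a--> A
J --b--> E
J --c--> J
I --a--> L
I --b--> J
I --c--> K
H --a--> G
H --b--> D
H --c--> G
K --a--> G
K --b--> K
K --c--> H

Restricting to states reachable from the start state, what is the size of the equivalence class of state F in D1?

3

P0 = {A,B,D,E,F,G,H,I,J,K,L} | {C}.
Split {A,B,D,E,F,G,H,I,J,K,L} by δ(·,a) → {A,D,E,F,G,H,I,J,K,L} and {B}.
On input a, block {A,D,E,F,G,H,I,J,K,L} splits into {A,H,I,J,K,L} and {D,E,F,G}.
Refine {A,H,I,J,K,L} on symbol a: members go to different blocks, giving {A,H,K} and {I,J,L}.
Refine {A,H,K} on symbol b: members go to different blocks, giving {A,H} and {K}.
Refine {D,E,F,G} on symbol b: members go to different blocks, giving {D,F,G} and {E}.
Refine {I,J,L} on symbol a: members go to different blocks, giving {I,L} and {J}.
Stable partition: {A,H} | {C} | {B} | {D,F,G} | {I,L} | {K} | {E} | {J} — 8 equivalence classes.
The equivalence class containing F is {D,F,G}, of size 3.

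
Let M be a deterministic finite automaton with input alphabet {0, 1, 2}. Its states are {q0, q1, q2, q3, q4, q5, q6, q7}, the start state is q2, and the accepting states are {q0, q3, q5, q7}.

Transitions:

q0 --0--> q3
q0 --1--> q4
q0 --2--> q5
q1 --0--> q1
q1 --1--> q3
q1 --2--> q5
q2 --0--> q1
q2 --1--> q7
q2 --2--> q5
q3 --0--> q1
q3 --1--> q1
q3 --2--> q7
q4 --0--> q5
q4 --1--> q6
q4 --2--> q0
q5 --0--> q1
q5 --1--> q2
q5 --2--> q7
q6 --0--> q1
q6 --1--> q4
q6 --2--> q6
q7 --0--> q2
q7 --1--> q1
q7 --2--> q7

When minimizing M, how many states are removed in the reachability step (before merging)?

3

Starting at q2 and following transitions, the reachable set is {q1, q2, q3, q5, q7}. That leaves q0, q4, q6 unreachable — 3 in total.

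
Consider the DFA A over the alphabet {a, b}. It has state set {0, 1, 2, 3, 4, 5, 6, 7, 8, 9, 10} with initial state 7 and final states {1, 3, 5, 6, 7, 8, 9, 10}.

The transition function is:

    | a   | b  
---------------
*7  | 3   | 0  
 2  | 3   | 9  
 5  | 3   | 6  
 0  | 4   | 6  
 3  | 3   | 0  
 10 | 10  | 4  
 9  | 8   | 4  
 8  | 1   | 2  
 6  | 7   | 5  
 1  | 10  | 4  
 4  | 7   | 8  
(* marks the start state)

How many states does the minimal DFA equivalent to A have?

5

Every state is reachable, so we keep all 11.
Start with accepting vs non-accepting: {1,3,5,6,7,8,9,10} | {0,2,4}.
Split {1,3,5,6,7,8,9,10} by δ(·,b) → {1,3,7,8,9,10} and {5,6}.
On input a, block {0,2,4} splits into {2,4} and {0}.
On input b, block {1,3,7,8,9,10} splits into {1,8,9,10} and {3,7}.
No further refinement is possible. Final partition (5 blocks): {1,8,9,10} | {2,4} | {5,6} | {0} | {3,7}.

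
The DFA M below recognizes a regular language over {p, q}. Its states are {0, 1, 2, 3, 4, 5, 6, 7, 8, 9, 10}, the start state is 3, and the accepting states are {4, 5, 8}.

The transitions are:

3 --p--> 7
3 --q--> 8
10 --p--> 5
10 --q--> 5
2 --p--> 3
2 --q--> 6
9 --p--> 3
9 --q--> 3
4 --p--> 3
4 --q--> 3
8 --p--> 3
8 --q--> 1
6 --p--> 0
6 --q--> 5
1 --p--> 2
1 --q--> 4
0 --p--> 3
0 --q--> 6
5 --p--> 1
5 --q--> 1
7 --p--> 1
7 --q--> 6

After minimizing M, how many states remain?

3

First remove the unreachable states {9,10}; 9 states remain.
Initial partition by acceptance: {4,5,8} | {0,1,2,3,6,7}.
On input q, block {0,1,2,3,6,7} splits into {0,2,7} and {1,3,6}.
Stable partition: {4,5,8} | {0,2,7} | {1,3,6} — 3 equivalence classes.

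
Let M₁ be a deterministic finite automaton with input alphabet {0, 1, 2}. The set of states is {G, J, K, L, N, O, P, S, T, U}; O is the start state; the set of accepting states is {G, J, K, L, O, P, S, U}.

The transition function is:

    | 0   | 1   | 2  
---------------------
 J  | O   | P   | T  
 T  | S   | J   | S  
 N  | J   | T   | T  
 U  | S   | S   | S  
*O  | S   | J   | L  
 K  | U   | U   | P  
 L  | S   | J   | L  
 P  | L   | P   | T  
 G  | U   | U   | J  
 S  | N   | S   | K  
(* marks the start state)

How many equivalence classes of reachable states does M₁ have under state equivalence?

First remove the unreachable states {G}; 9 states remain.
Start with accepting vs non-accepting: {J,K,L,O,P,S,U} | {N,T}.
Split {J,K,L,O,P,S,U} by δ(·,0) → {J,K,L,O,P,U} and {S}.
Refine {J,K,L,O,P,U} on symbol 0: members go to different blocks, giving {L,O,U} and {J,K,P}.
Refine {L,O,U} on symbol 1: members go to different blocks, giving {L,O} and {U}.
Split {N,T} by δ(·,0) → {N} and {T}.
Split {J,K,P} by δ(·,0) → {J,P} and {K}.
Stable partition: {L,O} | {N} | {S} | {J,P} | {U} | {T} | {K} — 7 equivalence classes.

7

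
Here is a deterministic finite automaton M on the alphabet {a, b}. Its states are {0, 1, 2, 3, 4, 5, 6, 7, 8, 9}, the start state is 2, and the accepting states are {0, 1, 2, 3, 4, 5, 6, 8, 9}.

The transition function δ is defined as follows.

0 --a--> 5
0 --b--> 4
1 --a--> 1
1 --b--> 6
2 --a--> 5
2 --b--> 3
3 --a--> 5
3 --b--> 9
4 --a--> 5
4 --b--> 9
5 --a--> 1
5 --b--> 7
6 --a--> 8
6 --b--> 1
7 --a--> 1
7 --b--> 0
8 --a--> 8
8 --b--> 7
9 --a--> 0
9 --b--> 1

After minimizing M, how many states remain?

Every state is reachable, so we keep all 10.
Initial partition by acceptance: {0,1,2,3,4,5,6,8,9} | {7}.
Split {0,1,2,3,4,5,6,8,9} by δ(·,b) → {0,1,2,3,4,6,9} and {5,8}.
Split {0,1,2,3,4,6,9} by δ(·,a) → {0,2,3,4,6} and {1,9}.
Split {0,2,3,4,6} by δ(·,b) → {3,4,6} and {0,2}.
Split {5,8} by δ(·,a) → {5} and {8}.
Split {3,4,6} by δ(·,a) → {3,4} and {6}.
Refine {1,9} on symbol a: members go to different blocks, giving {1} and {9}.
No further refinement is possible. Final partition (8 blocks): {3,4} | {7} | {5} | {1} | {0,2} | {8} | {6} | {9}.

8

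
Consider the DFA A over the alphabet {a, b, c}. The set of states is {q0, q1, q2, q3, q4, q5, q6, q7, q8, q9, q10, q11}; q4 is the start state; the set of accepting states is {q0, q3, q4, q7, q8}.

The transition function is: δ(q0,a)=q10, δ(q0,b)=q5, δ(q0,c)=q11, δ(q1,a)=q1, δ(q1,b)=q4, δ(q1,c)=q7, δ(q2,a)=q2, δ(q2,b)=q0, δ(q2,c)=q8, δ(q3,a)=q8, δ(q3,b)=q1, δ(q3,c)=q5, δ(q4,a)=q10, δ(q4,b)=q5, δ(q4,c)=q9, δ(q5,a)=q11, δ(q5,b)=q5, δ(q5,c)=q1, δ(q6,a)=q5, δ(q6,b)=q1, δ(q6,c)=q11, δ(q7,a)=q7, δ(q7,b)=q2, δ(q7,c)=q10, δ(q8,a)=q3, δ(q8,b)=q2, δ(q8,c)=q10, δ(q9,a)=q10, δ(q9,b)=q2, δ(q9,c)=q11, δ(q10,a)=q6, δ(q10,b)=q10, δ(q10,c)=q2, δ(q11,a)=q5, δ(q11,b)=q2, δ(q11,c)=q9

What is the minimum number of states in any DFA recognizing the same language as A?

5

P0 = {q0,q3,q4,q7,q8} | {q1,q2,q5,q6,q9,q10,q11}.
On input a, block {q0,q3,q4,q7,q8} splits into {q3,q7,q8} and {q0,q4}.
Split {q1,q2,q5,q6,q9,q10,q11} by δ(·,b) → {q5,q6,q9,q10,q11} and {q1,q2}.
Split {q5,q6,q9,q10,q11} by δ(·,b) → {q6,q9,q11} and {q5,q10}.
No further refinement is possible. Final partition (5 blocks): {q3,q7,q8} | {q6,q9,q11} | {q0,q4} | {q1,q2} | {q5,q10}.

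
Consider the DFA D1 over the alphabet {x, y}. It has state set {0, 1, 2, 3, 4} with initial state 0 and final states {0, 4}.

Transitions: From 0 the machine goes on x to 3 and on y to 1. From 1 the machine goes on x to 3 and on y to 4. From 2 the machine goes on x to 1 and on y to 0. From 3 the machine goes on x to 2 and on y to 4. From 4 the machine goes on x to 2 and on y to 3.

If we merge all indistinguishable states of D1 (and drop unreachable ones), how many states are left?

2

All states are reachable from the start state.
P0 = {0,4} | {1,2,3}.
Stable partition: {0,4} | {1,2,3} — 2 equivalence classes.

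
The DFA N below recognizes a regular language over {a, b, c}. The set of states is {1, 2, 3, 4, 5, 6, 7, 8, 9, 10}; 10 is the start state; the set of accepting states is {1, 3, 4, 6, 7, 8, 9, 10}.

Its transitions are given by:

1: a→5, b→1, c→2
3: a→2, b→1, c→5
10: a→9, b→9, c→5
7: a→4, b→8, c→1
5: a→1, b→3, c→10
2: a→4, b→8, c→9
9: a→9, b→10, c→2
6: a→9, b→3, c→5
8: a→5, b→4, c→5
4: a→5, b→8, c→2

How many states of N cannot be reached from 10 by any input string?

BFS from 10 reaches {1, 2, 3, 4, 5, 8, 9, 10}; the 2 state(s) 6, 7 are never visited.

2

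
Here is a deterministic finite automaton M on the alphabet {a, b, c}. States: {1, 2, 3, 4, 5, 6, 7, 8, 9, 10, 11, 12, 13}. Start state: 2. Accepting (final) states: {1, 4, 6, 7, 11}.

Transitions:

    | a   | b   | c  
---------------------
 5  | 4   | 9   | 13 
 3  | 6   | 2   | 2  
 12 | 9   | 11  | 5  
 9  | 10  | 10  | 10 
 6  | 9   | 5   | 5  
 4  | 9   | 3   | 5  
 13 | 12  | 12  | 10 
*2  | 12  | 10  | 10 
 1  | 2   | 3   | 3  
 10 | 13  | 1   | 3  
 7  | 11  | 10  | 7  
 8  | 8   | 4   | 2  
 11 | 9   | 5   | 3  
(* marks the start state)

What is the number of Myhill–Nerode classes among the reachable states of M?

States {7,8} cannot be reached from the start state, so discard them.
P0 = {1,4,6,11} | {2,3,5,9,10,12,13}.
On input a, block {2,3,5,9,10,12,13} splits into {2,9,10,12,13} and {3,5}.
Refine {2,9,10,12,13} on symbol b: members go to different blocks, giving {2,9,13} and {10,12}.
The partition is now stable with 4 blocks: {1,4,6,11} | {2,9,13} | {3,5} | {10,12}.

4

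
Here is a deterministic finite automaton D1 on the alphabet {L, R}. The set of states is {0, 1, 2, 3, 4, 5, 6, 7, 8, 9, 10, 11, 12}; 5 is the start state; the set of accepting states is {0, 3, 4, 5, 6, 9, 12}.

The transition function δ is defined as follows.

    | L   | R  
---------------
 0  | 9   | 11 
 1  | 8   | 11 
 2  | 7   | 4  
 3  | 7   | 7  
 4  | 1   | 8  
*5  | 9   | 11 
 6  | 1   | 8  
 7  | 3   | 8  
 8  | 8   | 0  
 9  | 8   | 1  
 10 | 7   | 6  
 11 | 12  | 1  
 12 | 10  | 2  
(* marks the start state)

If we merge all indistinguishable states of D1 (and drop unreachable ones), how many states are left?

All states are reachable from the start state.
P0 = {0,3,4,5,6,9,12} | {1,2,7,8,10,11}.
Refine {0,3,4,5,6,9,12} on symbol L: members go to different blocks, giving {3,4,6,9,12} and {0,5}.
Refine {1,2,7,8,10,11} on symbol L: members go to different blocks, giving {1,2,8,10} and {7,11}.
On input L, block {3,4,6,9,12} splits into {4,6,9,12} and {3}.
Refine {1,2,8,10} on symbol L: members go to different blocks, giving {1,8} and {2,10}.
Split {4,6,9,12} by δ(·,L) → {4,6,9} and {12}.
Split {1,8} by δ(·,R) → {1} and {8}.
Refine {4,6,9} on symbol L: members go to different blocks, giving {4,6} and {9}.
Refine {7,11} on symbol L: members go to different blocks, giving {7} and {11}.
No further refinement is possible. Final partition (10 blocks): {4,6} | {1} | {0,5} | {7} | {3} | {2,10} | {12} | {8} | {9} | {11}.

10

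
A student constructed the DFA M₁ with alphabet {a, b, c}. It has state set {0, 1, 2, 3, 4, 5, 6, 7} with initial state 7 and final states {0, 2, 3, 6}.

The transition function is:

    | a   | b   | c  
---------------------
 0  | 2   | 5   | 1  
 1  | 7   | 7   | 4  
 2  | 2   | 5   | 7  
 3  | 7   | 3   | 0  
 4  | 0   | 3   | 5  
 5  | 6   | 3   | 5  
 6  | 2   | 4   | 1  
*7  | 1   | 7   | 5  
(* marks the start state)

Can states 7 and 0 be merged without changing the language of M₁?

Every state is reachable, so we keep all 8.
Start with accepting vs non-accepting: {0,2,3,6} | {1,4,5,7}.
Split {0,2,3,6} by δ(·,a) → {0,2,6} and {3}.
On input a, block {1,4,5,7} splits into {1,7} and {4,5}.
No further refinement is possible. Final partition (4 blocks): {0,2,6} | {1,7} | {3} | {4,5}.
7 and 0 end up in different blocks, so they are distinguishable. For instance, the string 'ε' is accepted from only 0.

No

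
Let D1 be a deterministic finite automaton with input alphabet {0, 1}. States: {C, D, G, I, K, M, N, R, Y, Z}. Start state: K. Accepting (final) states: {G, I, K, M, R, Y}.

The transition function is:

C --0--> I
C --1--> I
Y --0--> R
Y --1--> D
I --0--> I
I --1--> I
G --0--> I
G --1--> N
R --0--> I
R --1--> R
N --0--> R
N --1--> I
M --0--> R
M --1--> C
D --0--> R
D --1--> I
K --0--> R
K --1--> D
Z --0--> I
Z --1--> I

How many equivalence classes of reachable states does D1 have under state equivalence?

Reachable states from the start: {D,I,K,R}. Unreachable: {C,G,M,N,Y,Z} — drop them.
P0 = {I,K,R} | {D}.
Refine {I,K,R} on symbol 1: members go to different blocks, giving {I,R} and {K}.
No further refinement is possible. Final partition (3 blocks): {I,R} | {D} | {K}.

3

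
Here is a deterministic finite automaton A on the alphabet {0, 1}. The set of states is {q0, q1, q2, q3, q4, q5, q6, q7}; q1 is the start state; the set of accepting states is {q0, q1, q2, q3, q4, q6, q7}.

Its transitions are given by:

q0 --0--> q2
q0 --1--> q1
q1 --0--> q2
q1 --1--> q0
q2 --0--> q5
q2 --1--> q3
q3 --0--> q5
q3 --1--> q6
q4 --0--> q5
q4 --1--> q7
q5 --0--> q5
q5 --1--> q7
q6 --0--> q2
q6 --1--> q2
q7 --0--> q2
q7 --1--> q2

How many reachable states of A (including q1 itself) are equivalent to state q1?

2

First remove the unreachable states {q4}; 7 states remain.
Initial partition by acceptance: {q0,q1,q2,q3,q6,q7} | {q5}.
Split {q0,q1,q2,q3,q6,q7} by δ(·,0) → {q0,q1,q6,q7} and {q2,q3}.
Refine {q0,q1,q6,q7} on symbol 1: members go to different blocks, giving {q0,q1} and {q6,q7}.
On input 1, block {q2,q3} splits into {q2} and {q3}.
Stable partition: {q0,q1} | {q5} | {q2} | {q6,q7} | {q3} — 5 equivalence classes.
The equivalence class containing q1 is {q0,q1}, of size 2.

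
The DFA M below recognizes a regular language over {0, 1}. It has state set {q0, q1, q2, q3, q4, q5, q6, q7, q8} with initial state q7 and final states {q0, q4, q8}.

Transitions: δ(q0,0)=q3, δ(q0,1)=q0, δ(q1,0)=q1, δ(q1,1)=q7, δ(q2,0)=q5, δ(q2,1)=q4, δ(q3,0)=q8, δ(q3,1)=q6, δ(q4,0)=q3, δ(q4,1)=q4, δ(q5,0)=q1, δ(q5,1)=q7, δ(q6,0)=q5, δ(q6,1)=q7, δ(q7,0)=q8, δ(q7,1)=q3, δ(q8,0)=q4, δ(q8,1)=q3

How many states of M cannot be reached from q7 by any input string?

No path from q7 leads to q0, q2; the other 7 states are all reachable.

2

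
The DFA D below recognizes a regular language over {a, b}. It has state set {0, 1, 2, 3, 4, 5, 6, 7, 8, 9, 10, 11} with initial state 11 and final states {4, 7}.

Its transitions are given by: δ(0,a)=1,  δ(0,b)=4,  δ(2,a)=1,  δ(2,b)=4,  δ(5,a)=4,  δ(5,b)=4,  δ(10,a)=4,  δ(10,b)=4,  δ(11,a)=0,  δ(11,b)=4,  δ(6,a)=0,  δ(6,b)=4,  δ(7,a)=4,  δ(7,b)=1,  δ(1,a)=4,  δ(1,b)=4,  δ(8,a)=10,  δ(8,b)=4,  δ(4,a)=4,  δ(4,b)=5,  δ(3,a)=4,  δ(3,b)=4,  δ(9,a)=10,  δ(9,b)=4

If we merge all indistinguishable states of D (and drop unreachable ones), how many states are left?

4

First remove the unreachable states {2,3,6,7,8,9,10}; 5 states remain.
Initial partition by acceptance: {4} | {0,1,5,11}.
Split {0,1,5,11} by δ(·,a) → {0,11} and {1,5}.
Split {0,11} by δ(·,a) → {0} and {11}.
No further refinement is possible. Final partition (4 blocks): {4} | {0} | {1,5} | {11}.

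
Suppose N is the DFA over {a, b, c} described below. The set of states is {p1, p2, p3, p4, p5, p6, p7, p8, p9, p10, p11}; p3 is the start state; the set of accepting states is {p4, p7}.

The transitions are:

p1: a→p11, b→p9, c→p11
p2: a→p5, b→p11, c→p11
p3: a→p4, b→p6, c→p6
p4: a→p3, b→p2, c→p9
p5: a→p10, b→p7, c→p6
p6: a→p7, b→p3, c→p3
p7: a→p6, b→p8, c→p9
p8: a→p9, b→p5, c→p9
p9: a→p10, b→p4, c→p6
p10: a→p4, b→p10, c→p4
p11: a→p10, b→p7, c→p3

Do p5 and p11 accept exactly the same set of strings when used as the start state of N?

Reachable states from the start: {p2,p3,p4,p5,p6,p7,p8,p9,p10,p11}. Unreachable: {p1} — drop them.
P0 = {p4,p7} | {p2,p3,p5,p6,p8,p9,p10,p11}.
Refine {p2,p3,p5,p6,p8,p9,p10,p11} on symbol a: members go to different blocks, giving {p2,p5,p8,p9,p11} and {p3,p6,p10}.
Split {p2,p5,p8,p9,p11} by δ(·,a) → {p5,p9,p11} and {p2,p8}.
Refine {p3,p6,p10} on symbol c: members go to different blocks, giving {p3,p6} and {p10}.
Stable partition: {p4,p7} | {p5,p9,p11} | {p3,p6} | {p2,p8} | {p10} — 5 equivalence classes.
p5 and p11 lie in the same block of the stable partition, so they are equivalent — no string distinguishes them.

Yes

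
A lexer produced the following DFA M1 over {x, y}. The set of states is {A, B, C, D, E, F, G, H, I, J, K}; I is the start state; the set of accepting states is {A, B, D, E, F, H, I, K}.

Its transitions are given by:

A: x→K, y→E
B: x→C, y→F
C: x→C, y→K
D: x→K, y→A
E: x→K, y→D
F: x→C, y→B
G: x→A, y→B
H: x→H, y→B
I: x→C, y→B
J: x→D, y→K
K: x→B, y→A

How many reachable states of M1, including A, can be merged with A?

3

Reachable states from the start: {A,B,C,D,E,F,I,K}. Unreachable: {G,H,J} — drop them.
P0 = {A,B,D,E,F,I,K} | {C}.
Refine {A,B,D,E,F,I,K} on symbol x: members go to different blocks, giving {A,D,E,K} and {B,F,I}.
On input x, block {A,D,E,K} splits into {A,D,E} and {K}.
The partition is now stable with 4 blocks: {A,D,E} | {C} | {B,F,I} | {K}.
The equivalence class containing A is {A,D,E}, of size 3.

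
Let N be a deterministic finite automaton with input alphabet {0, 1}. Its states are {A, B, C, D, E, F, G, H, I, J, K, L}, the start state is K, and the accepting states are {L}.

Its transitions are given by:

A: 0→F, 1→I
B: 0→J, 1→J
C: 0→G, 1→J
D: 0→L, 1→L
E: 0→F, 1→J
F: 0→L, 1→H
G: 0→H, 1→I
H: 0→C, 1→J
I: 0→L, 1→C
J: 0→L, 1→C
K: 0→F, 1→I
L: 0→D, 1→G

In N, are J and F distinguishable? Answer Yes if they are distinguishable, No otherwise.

Reachable states from the start: {C,D,F,G,H,I,J,K,L}. Unreachable: {A,B,E} — drop them.
Start with accepting vs non-accepting: {L} | {C,D,F,G,H,I,J,K}.
On input 0, block {C,D,F,G,H,I,J,K} splits into {C,G,H,K} and {D,F,I,J}.
Split {C,G,H,K} by δ(·,0) → {C,G,H} and {K}.
On input 1, block {D,F,I,J} splits into {F,I,J} and {D}.
The partition is now stable with 5 blocks: {L} | {C,G,H} | {F,I,J} | {K} | {D}.
J and F lie in the same block of the stable partition, so they are equivalent — no string distinguishes them.

No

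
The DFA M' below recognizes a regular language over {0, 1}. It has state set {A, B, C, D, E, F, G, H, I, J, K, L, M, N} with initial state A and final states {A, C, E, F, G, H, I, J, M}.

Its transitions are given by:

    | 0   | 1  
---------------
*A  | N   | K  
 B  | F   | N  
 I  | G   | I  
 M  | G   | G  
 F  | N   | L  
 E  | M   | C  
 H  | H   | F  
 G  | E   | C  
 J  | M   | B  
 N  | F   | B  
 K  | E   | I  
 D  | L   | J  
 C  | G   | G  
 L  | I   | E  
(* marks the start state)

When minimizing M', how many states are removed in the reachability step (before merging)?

BFS from A reaches {A, B, C, E, F, G, I, K, L, M, N}; the 3 state(s) D, H, J are never visited.

3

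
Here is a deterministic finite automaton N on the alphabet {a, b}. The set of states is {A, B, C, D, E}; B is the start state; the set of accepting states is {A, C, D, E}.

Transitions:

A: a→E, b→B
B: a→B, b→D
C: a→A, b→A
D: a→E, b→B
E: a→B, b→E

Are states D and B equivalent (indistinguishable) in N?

States {A,C} cannot be reached from the start state, so discard them.
P0 = {D,E} | {B}.
Refine {D,E} on symbol a: members go to different blocks, giving {D} and {E}.
Stable partition: {D} | {B} | {E} — 3 equivalence classes.
D and B end up in different blocks, so they are distinguishable. For instance, the string 'ε' is accepted from only D.

No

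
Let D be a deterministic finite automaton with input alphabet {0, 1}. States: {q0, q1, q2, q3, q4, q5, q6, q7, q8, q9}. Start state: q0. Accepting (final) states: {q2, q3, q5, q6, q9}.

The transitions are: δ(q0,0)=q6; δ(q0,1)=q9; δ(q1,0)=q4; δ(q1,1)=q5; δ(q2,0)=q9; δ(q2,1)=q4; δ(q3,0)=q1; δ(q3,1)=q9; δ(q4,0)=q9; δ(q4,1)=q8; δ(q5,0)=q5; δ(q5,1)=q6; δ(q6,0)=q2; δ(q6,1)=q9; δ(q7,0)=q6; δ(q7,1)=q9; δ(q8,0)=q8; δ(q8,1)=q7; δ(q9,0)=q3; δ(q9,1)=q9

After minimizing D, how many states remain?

9

Every state is reachable, so we keep all 10.
P0 = {q2,q3,q5,q6,q9} | {q0,q1,q4,q7,q8}.
Refine {q2,q3,q5,q6,q9} on symbol 0: members go to different blocks, giving {q2,q5,q6,q9} and {q3}.
Split {q2,q5,q6,q9} by δ(·,0) → {q2,q5,q6} and {q9}.
On input 0, block {q2,q5,q6} splits into {q5,q6} and {q2}.
Refine {q5,q6} on symbol 0: members go to different blocks, giving {q5} and {q6}.
Split {q0,q1,q4,q7,q8} by δ(·,0) → {q0,q7} and {q1,q8} and {q4}.
Split {q1,q8} by δ(·,0) → {q1} and {q8}.
The partition is now stable with 9 blocks: {q5} | {q0,q7} | {q3} | {q9} | {q2} | {q6} | {q1} | {q4} | {q8}.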